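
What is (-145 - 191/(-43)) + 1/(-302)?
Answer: -1825331/12986 ≈ -140.56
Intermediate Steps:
(-145 - 191/(-43)) + 1/(-302) = (-145 - 191*(-1/43)) - 1/302 = (-145 + 191/43) - 1/302 = -6044/43 - 1/302 = -1825331/12986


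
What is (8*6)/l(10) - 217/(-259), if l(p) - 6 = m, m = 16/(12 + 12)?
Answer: 1487/185 ≈ 8.0378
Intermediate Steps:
m = 2/3 (m = 16/24 = 16*(1/24) = 2/3 ≈ 0.66667)
l(p) = 20/3 (l(p) = 6 + 2/3 = 20/3)
(8*6)/l(10) - 217/(-259) = (8*6)/(20/3) - 217/(-259) = 48*(3/20) - 217*(-1/259) = 36/5 + 31/37 = 1487/185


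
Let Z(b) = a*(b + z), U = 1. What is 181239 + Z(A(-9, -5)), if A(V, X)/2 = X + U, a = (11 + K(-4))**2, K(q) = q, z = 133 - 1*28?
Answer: 185992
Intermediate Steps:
z = 105 (z = 133 - 28 = 105)
a = 49 (a = (11 - 4)**2 = 7**2 = 49)
A(V, X) = 2 + 2*X (A(V, X) = 2*(X + 1) = 2*(1 + X) = 2 + 2*X)
Z(b) = 5145 + 49*b (Z(b) = 49*(b + 105) = 49*(105 + b) = 5145 + 49*b)
181239 + Z(A(-9, -5)) = 181239 + (5145 + 49*(2 + 2*(-5))) = 181239 + (5145 + 49*(2 - 10)) = 181239 + (5145 + 49*(-8)) = 181239 + (5145 - 392) = 181239 + 4753 = 185992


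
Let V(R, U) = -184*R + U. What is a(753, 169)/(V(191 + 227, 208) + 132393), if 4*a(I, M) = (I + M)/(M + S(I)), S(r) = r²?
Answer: 461/63171151284 ≈ 7.2976e-9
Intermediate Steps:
V(R, U) = U - 184*R
a(I, M) = (I + M)/(4*(M + I²)) (a(I, M) = ((I + M)/(M + I²))/4 = (I + M)/(4*(M + I²)))
a(753, 169)/(V(191 + 227, 208) + 132393) = ((753 + 169)/(4*(169 + 753²)))/((208 - 184*(191 + 227)) + 132393) = ((¼)*922/(169 + 567009))/((208 - 184*418) + 132393) = ((¼)*922/567178)/((208 - 76912) + 132393) = ((¼)*(1/567178)*922)/(-76704 + 132393) = (461/1134356)/55689 = (461/1134356)*(1/55689) = 461/63171151284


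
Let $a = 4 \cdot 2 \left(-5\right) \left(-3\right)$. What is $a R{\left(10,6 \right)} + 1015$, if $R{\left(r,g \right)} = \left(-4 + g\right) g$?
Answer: $2455$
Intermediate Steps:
$R{\left(r,g \right)} = g \left(-4 + g\right)$
$a = 120$ ($a = 8 \left(-5\right) \left(-3\right) = \left(-40\right) \left(-3\right) = 120$)
$a R{\left(10,6 \right)} + 1015 = 120 \cdot 6 \left(-4 + 6\right) + 1015 = 120 \cdot 6 \cdot 2 + 1015 = 120 \cdot 12 + 1015 = 1440 + 1015 = 2455$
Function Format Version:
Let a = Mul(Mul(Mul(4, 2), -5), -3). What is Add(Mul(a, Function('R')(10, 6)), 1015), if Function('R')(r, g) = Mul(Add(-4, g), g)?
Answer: 2455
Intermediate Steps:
Function('R')(r, g) = Mul(g, Add(-4, g))
a = 120 (a = Mul(Mul(8, -5), -3) = Mul(-40, -3) = 120)
Add(Mul(a, Function('R')(10, 6)), 1015) = Add(Mul(120, Mul(6, Add(-4, 6))), 1015) = Add(Mul(120, Mul(6, 2)), 1015) = Add(Mul(120, 12), 1015) = Add(1440, 1015) = 2455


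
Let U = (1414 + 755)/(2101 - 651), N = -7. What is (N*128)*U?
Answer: -971712/725 ≈ -1340.3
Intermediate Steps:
U = 2169/1450 ≈ 1.4959
(N*128)*U = -7*128*(2169/1450) = -896*2169/1450 = -971712/725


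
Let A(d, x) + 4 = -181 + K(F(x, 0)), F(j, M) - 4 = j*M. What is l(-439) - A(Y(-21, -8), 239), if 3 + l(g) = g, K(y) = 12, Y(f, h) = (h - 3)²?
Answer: -269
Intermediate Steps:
Y(f, h) = (-3 + h)²
F(j, M) = 4 + M*j (F(j, M) = 4 + j*M = 4 + M*j)
l(g) = -3 + g
A(d, x) = -173 (A(d, x) = -4 + (-181 + 12) = -4 - 169 = -173)
l(-439) - A(Y(-21, -8), 239) = (-3 - 439) - 1*(-173) = -442 + 173 = -269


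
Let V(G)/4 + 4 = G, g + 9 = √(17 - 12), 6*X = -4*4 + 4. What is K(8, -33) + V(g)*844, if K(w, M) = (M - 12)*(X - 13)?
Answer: -43213 + 3376*√5 ≈ -35664.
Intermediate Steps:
X = -2 (X = (-4*4 + 4)/6 = (-16 + 4)/6 = (⅙)*(-12) = -2)
g = -9 + √5 (g = -9 + √(17 - 12) = -9 + √5 ≈ -6.7639)
V(G) = -16 + 4*G
K(w, M) = 180 - 15*M (K(w, M) = (M - 12)*(-2 - 13) = (-12 + M)*(-15) = 180 - 15*M)
K(8, -33) + V(g)*844 = (180 - 15*(-33)) + (-16 + 4*(-9 + √5))*844 = (180 + 495) + (-16 + (-36 + 4*√5))*844 = 675 + (-52 + 4*√5)*844 = 675 + (-43888 + 3376*√5) = -43213 + 3376*√5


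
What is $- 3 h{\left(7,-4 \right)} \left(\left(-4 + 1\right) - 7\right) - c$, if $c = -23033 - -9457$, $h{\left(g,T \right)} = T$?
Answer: $13456$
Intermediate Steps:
$c = -13576$ ($c = -23033 + 9457 = -13576$)
$- 3 h{\left(7,-4 \right)} \left(\left(-4 + 1\right) - 7\right) - c = \left(-3\right) \left(-4\right) \left(\left(-4 + 1\right) - 7\right) - -13576 = 12 \left(-3 - 7\right) + 13576 = 12 \left(-10\right) + 13576 = -120 + 13576 = 13456$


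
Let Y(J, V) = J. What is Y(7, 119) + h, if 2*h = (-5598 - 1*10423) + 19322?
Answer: 3315/2 ≈ 1657.5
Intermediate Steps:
h = 3301/2 (h = ((-5598 - 1*10423) + 19322)/2 = ((-5598 - 10423) + 19322)/2 = (-16021 + 19322)/2 = (½)*3301 = 3301/2 ≈ 1650.5)
Y(7, 119) + h = 7 + 3301/2 = 3315/2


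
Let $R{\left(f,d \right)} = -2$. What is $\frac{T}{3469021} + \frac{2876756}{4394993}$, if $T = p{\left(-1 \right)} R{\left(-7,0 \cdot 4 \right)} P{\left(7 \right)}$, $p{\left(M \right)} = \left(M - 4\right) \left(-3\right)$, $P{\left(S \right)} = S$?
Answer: $\frac{9978604027346}{15246323011853} \approx 0.65449$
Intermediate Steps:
$p{\left(M \right)} = 12 - 3 M$ ($p{\left(M \right)} = \left(-4 + M\right) \left(-3\right) = 12 - 3 M$)
$T = -210$ ($T = \left(12 - -3\right) \left(-2\right) 7 = \left(12 + 3\right) \left(-2\right) 7 = 15 \left(-2\right) 7 = \left(-30\right) 7 = -210$)
$\frac{T}{3469021} + \frac{2876756}{4394993} = - \frac{210}{3469021} + \frac{2876756}{4394993} = \frac{9978604027346}{15246323011853}$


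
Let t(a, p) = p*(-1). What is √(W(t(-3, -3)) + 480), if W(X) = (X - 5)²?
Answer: 22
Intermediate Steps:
t(a, p) = -p
W(X) = (-5 + X)²
√(W(t(-3, -3)) + 480) = √((-5 - 1*(-3))² + 480) = √((-5 + 3)² + 480) = √((-2)² + 480) = √(4 + 480) = √484 = 22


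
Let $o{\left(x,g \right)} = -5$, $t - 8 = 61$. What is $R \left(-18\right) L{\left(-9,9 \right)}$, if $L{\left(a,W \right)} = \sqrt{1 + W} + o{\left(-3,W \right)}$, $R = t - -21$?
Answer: $8100 - 1620 \sqrt{10} \approx 2977.1$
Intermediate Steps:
$t = 69$ ($t = 8 + 61 = 69$)
$R = 90$ ($R = 69 - -21 = 69 + 21 = 90$)
$L{\left(a,W \right)} = -5 + \sqrt{1 + W}$ ($L{\left(a,W \right)} = \sqrt{1 + W} - 5 = -5 + \sqrt{1 + W}$)
$R \left(-18\right) L{\left(-9,9 \right)} = 90 \left(-18\right) \left(-5 + \sqrt{1 + 9}\right) = - 1620 \left(-5 + \sqrt{10}\right) = 8100 - 1620 \sqrt{10}$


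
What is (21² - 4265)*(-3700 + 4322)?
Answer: -2378528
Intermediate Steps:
(21² - 4265)*(-3700 + 4322) = (441 - 4265)*622 = -3824*622 = -2378528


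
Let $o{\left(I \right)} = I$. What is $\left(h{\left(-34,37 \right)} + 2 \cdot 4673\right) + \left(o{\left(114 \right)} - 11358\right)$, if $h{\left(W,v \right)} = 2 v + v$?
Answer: $-1787$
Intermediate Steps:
$h{\left(W,v \right)} = 3 v$
$\left(h{\left(-34,37 \right)} + 2 \cdot 4673\right) + \left(o{\left(114 \right)} - 11358\right) = \left(3 \cdot 37 + 2 \cdot 4673\right) + \left(114 - 11358\right) = \left(111 + 9346\right) - 11244 = 9457 - 11244 = -1787$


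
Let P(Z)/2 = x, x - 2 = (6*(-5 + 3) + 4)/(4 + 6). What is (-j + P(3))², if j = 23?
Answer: 10609/25 ≈ 424.36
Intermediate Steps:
x = 6/5 (x = 2 + (6*(-5 + 3) + 4)/(4 + 6) = 2 + (6*(-2) + 4)/10 = 2 + (-12 + 4)*(⅒) = 2 - 8*⅒ = 2 - ⅘ = 6/5 ≈ 1.2000)
P(Z) = 12/5 (P(Z) = 2*(6/5) = 12/5)
(-j + P(3))² = (-1*23 + 12/5)² = (-23 + 12/5)² = (-103/5)² = 10609/25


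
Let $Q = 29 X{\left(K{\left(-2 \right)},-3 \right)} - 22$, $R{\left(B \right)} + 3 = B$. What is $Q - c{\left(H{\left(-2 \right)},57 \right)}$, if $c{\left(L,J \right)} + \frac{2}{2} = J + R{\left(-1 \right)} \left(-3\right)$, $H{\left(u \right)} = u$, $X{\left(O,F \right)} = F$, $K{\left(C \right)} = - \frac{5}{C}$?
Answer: $-177$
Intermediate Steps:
$R{\left(B \right)} = -3 + B$
$Q = -109$ ($Q = 29 \left(-3\right) - 22 = -87 - 22 = -109$)
$c{\left(L,J \right)} = 11 + J$ ($c{\left(L,J \right)} = -1 + \left(J + \left(-3 - 1\right) \left(-3\right)\right) = -1 + \left(J - -12\right) = -1 + \left(J + 12\right) = -1 + \left(12 + J\right) = 11 + J$)
$Q - c{\left(H{\left(-2 \right)},57 \right)} = -109 - \left(11 + 57\right) = -109 - 68 = -177$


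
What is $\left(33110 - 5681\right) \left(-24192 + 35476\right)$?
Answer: $309508836$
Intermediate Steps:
$\left(33110 - 5681\right) \left(-24192 + 35476\right) = \left(33110 - 5681\right) 11284 = 27429 \cdot 11284 = 309508836$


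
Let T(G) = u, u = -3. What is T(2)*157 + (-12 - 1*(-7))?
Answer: -476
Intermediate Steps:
T(G) = -3
T(2)*157 + (-12 - 1*(-7)) = -3*157 + (-12 - 1*(-7)) = -471 + (-12 + 7) = -471 - 5 = -476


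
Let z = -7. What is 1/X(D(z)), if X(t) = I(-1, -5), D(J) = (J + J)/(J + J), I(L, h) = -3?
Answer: -1/3 ≈ -0.33333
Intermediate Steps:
D(J) = 1 (D(J) = (2*J)/((2*J)) = (2*J)*(1/(2*J)) = 1)
X(t) = -3
1/X(D(z)) = 1/(-3) = -1/3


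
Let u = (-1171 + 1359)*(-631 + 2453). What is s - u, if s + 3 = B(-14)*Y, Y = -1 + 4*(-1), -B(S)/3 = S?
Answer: -342749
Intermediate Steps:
B(S) = -3*S
Y = -5 (Y = -1 - 4 = -5)
u = 342536 (u = 188*1822 = 342536)
s = -213 (s = -3 - 3*(-14)*(-5) = -3 + 42*(-5) = -3 - 210 = -213)
s - u = -213 - 1*342536 = -213 - 342536 = -342749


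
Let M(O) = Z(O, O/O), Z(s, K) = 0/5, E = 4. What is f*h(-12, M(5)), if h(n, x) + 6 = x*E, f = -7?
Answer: 42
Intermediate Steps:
Z(s, K) = 0 (Z(s, K) = 0*(⅕) = 0)
M(O) = 0
h(n, x) = -6 + 4*x (h(n, x) = -6 + x*4 = -6 + 4*x)
f*h(-12, M(5)) = -7*(-6 + 4*0) = -7*(-6 + 0) = -7*(-6) = 42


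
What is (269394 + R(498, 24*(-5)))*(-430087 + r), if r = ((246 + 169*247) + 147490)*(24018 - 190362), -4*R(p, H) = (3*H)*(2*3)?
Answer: -8508083450769042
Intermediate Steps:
R(p, H) = -9*H/2 (R(p, H) = -3*H*2*3/4 = -3*H*6/4 = -9*H/2)
r = -31518694776 (r = ((246 + 41743) + 147490)*(-166344) = (41989 + 147490)*(-166344) = 189479*(-166344) = -31518694776)
(269394 + R(498, 24*(-5)))*(-430087 + r) = (269394 - 108*(-5))*(-430087 - 31518694776) = (269394 - 9/2*(-120))*(-31519124863) = (269394 + 540)*(-31519124863) = 269934*(-31519124863) = -8508083450769042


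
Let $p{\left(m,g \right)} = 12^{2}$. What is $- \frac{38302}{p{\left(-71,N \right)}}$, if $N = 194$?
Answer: $- \frac{19151}{72} \approx -265.99$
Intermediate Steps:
$p{\left(m,g \right)} = 144$
$- \frac{38302}{p{\left(-71,N \right)}} = - \frac{38302}{144} = \left(-38302\right) \frac{1}{144} = - \frac{19151}{72}$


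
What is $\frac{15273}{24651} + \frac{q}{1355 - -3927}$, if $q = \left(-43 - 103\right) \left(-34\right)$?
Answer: $\frac{11279975}{7233699} \approx 1.5594$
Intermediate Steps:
$q = 4964$ ($q = \left(-43 - 103\right) \left(-34\right) = \left(-146\right) \left(-34\right) = 4964$)
$\frac{15273}{24651} + \frac{q}{1355 - -3927} = \frac{15273}{24651} + \frac{4964}{1355 - -3927} = 15273 \cdot \frac{1}{24651} + \frac{4964}{1355 + 3927} = \frac{1697}{2739} + \frac{4964}{5282} = \frac{1697}{2739} + 4964 \cdot \frac{1}{5282} = \frac{1697}{2739} + \frac{2482}{2641} = \frac{11279975}{7233699}$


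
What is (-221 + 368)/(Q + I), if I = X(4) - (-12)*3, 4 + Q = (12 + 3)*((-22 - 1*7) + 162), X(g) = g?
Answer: 49/677 ≈ 0.072378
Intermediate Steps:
Q = 1991 (Q = -4 + (12 + 3)*((-22 - 1*7) + 162) = -4 + 15*((-22 - 7) + 162) = -4 + 15*(-29 + 162) = -4 + 15*133 = -4 + 1995 = 1991)
I = 40 (I = 4 - (-12)*3 = 4 - 3*(-12) = 4 + 36 = 40)
(-221 + 368)/(Q + I) = (-221 + 368)/(1991 + 40) = 147/2031 = 147*(1/2031) = 49/677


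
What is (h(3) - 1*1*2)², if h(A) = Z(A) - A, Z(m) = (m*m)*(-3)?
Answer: 1024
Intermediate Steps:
Z(m) = -3*m² (Z(m) = m²*(-3) = -3*m²)
h(A) = -A - 3*A² (h(A) = -3*A² - A = -A - 3*A²)
(h(3) - 1*1*2)² = (3*(-1 - 3*3) - 1*1*2)² = (3*(-1 - 9) - 1*2)² = (3*(-10) - 2)² = (-30 - 2)² = (-32)² = 1024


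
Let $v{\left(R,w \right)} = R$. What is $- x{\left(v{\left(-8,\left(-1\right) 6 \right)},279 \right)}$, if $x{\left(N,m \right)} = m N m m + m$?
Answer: $173740833$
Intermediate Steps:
$x{\left(N,m \right)} = m + N m^{3}$ ($x{\left(N,m \right)} = N m m m + m = N m^{2} m + m = N m^{3} + m = m + N m^{3}$)
$- x{\left(v{\left(-8,\left(-1\right) 6 \right)},279 \right)} = - (279 - 8 \cdot 279^{3}) = - (279 - 173741112) = \left(-1\right) \left(-173740833\right) = 173740833$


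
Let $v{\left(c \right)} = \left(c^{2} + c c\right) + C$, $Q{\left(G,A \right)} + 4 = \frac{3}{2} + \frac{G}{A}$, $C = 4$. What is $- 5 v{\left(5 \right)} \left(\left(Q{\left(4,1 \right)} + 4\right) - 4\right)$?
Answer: $-405$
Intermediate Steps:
$Q{\left(G,A \right)} = - \frac{5}{2} + \frac{G}{A}$ ($Q{\left(G,A \right)} = -4 + \left(\frac{3}{2} + \frac{G}{A}\right) = - \frac{5}{2} + \frac{G}{A}$)
$v{\left(c \right)} = 4 + 2 c^{2}$ ($v{\left(c \right)} = \left(c^{2} + c c\right) + 4 = \left(c^{2} + c^{2}\right) + 4 = 2 c^{2} + 4 = 4 + 2 c^{2}$)
$- 5 v{\left(5 \right)} \left(\left(Q{\left(4,1 \right)} + 4\right) - 4\right) = - 5 \left(4 + 2 \cdot 5^{2}\right) \left(\left(\left(- \frac{5}{2} + \frac{4}{1}\right) + 4\right) - 4\right) = - 5 \left(4 + 2 \cdot 25\right) \left(\left(\left(- \frac{5}{2} + 4 \cdot 1\right) + 4\right) - 4\right) = - 5 \left(4 + 50\right) \left(\left(\left(- \frac{5}{2} + 4\right) + 4\right) - 4\right) = \left(-5\right) 54 \left(\left(\frac{3}{2} + 4\right) - 4\right) = - 270 \left(\frac{11}{2} - 4\right) = \left(-270\right) \frac{3}{2} = -405$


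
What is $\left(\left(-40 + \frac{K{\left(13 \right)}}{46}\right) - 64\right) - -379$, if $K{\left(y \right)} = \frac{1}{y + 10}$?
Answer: $\frac{290951}{1058} \approx 275.0$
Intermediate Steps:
$K{\left(y \right)} = \frac{1}{10 + y}$
$\left(\left(-40 + \frac{K{\left(13 \right)}}{46}\right) - 64\right) - -379 = \left(\left(-40 + \frac{1}{\left(10 + 13\right) 46}\right) - 64\right) - -379 = \left(\left(-40 + \frac{1}{23} \cdot \frac{1}{46}\right) - 64\right) + 379 = \left(\left(-40 + \frac{1}{1058}\right) - 64\right) + 379 = \left(- \frac{42319}{1058} - 64\right) + 379 = - \frac{110031}{1058} + 379 = \frac{290951}{1058}$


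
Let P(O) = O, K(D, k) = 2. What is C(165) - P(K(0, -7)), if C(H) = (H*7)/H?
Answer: 5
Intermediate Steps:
C(H) = 7 (C(H) = (7*H)/H = 7)
C(165) - P(K(0, -7)) = 7 - 1*2 = 7 - 2 = 5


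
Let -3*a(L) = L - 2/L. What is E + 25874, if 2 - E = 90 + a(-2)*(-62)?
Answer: 77420/3 ≈ 25807.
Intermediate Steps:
a(L) = -L/3 + 2/(3*L) (a(L) = -(L - 2/L)/3 = -L/3 + 2/(3*L))
E = -202/3 (E = 2 - (90 + ((1/3)*(2 - 1*(-2)**2)/(-2))*(-62)) = 2 - (90 + ((1/3)*(-1/2)*(2 - 1*4))*(-62)) = 2 - (90 + ((1/3)*(-1/2)*(2 - 4))*(-62)) = 2 - (90 + ((1/3)*(-1/2)*(-2))*(-62)) = 2 - (90 + (1/3)*(-62)) = 2 - (90 - 62/3) = 2 - 1*208/3 = 2 - 208/3 = -202/3 ≈ -67.333)
E + 25874 = -202/3 + 25874 = 77420/3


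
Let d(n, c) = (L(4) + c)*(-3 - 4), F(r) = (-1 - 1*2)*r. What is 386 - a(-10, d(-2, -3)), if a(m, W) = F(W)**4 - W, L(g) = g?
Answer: -194102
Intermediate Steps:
F(r) = -3*r (F(r) = (-1 - 2)*r = -3*r)
d(n, c) = -28 - 7*c (d(n, c) = (4 + c)*(-3 - 4) = (4 + c)*(-7) = -28 - 7*c)
a(m, W) = -W + 81*W**4 (a(m, W) = (-3*W)**4 - W = 81*W**4 - W = -W + 81*W**4)
386 - a(-10, d(-2, -3)) = 386 - (-(-28 - 7*(-3)) + 81*(-28 - 7*(-3))**4) = 386 - (-(-28 + 21) + 81*(-28 + 21)**4) = 386 - (-1*(-7) + 81*(-7)**4) = 386 - (7 + 81*2401) = 386 - (7 + 194481) = 386 - 1*194488 = 386 - 194488 = -194102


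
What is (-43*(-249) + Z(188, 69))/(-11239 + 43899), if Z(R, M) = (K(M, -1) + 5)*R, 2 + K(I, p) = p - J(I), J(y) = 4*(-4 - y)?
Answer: 65979/32660 ≈ 2.0202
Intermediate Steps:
J(y) = -16 - 4*y
K(I, p) = 14 + p + 4*I (K(I, p) = -2 + (p - (-16 - 4*I)) = -2 + (p + (16 + 4*I)) = -2 + (16 + p + 4*I) = 14 + p + 4*I)
Z(R, M) = R*(18 + 4*M) (Z(R, M) = ((14 - 1 + 4*M) + 5)*R = ((13 + 4*M) + 5)*R = (18 + 4*M)*R = R*(18 + 4*M))
(-43*(-249) + Z(188, 69))/(-11239 + 43899) = (-43*(-249) + 2*188*(9 + 2*69))/(-11239 + 43899) = (10707 + 2*188*(9 + 138))/32660 = (10707 + 2*188*147)*(1/32660) = (10707 + 55272)*(1/32660) = 65979*(1/32660) = 65979/32660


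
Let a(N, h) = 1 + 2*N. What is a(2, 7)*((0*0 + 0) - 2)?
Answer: -10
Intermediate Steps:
a(2, 7)*((0*0 + 0) - 2) = (1 + 2*2)*((0*0 + 0) - 2) = (1 + 4)*((0 + 0) - 2) = 5*(0 - 2) = 5*(-2) = -10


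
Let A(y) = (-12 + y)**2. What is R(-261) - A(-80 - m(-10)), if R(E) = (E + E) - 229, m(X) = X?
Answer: -7475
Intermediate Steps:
R(E) = -229 + 2*E (R(E) = 2*E - 229 = -229 + 2*E)
R(-261) - A(-80 - m(-10)) = (-229 + 2*(-261)) - (-12 + (-80 - 1*(-10)))**2 = (-229 - 522) - (-12 + (-80 + 10))**2 = -751 - (-12 - 70)**2 = -751 - 1*(-82)**2 = -751 - 1*6724 = -751 - 6724 = -7475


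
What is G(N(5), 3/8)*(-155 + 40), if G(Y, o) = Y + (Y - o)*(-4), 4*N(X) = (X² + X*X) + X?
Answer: 18285/4 ≈ 4571.3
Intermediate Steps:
N(X) = X²/2 + X/4 (N(X) = ((X² + X*X) + X)/4 = ((X² + X²) + X)/4 = (2*X² + X)/4 = (X + 2*X²)/4 = X²/2 + X/4)
G(Y, o) = -3*Y + 4*o (G(Y, o) = Y + (-4*Y + 4*o) = -3*Y + 4*o)
G(N(5), 3/8)*(-155 + 40) = (-3*5*(1 + 2*5)/4 + 4*(3/8))*(-155 + 40) = (-3*5*(1 + 10)/4 + 4*(3*(⅛)))*(-115) = (-3*5*11/4 + 4*(3/8))*(-115) = (-3*55/4 + 3/2)*(-115) = (-165/4 + 3/2)*(-115) = -159/4*(-115) = 18285/4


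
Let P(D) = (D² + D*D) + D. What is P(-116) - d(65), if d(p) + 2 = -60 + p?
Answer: 26793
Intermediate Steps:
P(D) = D + 2*D² (P(D) = (D² + D²) + D = 2*D² + D = D + 2*D²)
d(p) = -62 + p (d(p) = -2 + (-60 + p) = -62 + p)
P(-116) - d(65) = -116*(1 + 2*(-116)) - (-62 + 65) = -116*(1 - 232) - 1*3 = -116*(-231) - 3 = 26796 - 3 = 26793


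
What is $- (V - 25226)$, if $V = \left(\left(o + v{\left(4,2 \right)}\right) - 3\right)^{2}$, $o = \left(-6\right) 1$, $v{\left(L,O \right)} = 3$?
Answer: $25190$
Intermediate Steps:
$o = -6$
$V = 36$ ($V = \left(\left(-6 + 3\right) - 3\right)^{2} = \left(-3 - 3\right)^{2} = \left(-6\right)^{2} = 36$)
$- (V - 25226) = - (36 - 25226) = \left(-1\right) \left(-25190\right) = 25190$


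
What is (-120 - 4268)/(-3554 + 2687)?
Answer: 4388/867 ≈ 5.0611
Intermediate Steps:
(-120 - 4268)/(-3554 + 2687) = -4388/(-867) = -4388*(-1/867) = 4388/867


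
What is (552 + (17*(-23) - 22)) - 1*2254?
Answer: -2115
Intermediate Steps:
(552 + (17*(-23) - 22)) - 1*2254 = (552 + (-391 - 22)) - 2254 = (552 - 413) - 2254 = 139 - 2254 = -2115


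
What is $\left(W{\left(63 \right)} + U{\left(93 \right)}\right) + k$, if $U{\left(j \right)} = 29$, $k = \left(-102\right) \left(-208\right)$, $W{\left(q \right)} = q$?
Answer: $21308$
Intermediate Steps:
$k = 21216$
$\left(W{\left(63 \right)} + U{\left(93 \right)}\right) + k = \left(63 + 29\right) + 21216 = 92 + 21216 = 21308$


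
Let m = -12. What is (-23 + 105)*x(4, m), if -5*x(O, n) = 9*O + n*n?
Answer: -2952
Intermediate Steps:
x(O, n) = -9*O/5 - n**2/5 (x(O, n) = -(9*O + n*n)/5 = -(9*O + n**2)/5 = -(n**2 + 9*O)/5 = -9*O/5 - n**2/5)
(-23 + 105)*x(4, m) = (-23 + 105)*(-9/5*4 - 1/5*(-12)**2) = 82*(-36/5 - 1/5*144) = 82*(-36/5 - 144/5) = 82*(-36) = -2952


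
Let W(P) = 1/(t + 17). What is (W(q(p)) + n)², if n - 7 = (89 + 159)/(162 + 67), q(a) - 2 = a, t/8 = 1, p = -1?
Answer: 2162622016/32775625 ≈ 65.983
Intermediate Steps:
t = 8 (t = 8*1 = 8)
q(a) = 2 + a
W(P) = 1/25 (W(P) = 1/(8 + 17) = 1/25)
n = 1851/229 (n = 7 + (89 + 159)/(162 + 67) = 7 + 248/229 = 1851/229 ≈ 8.0830)
(W(q(p)) + n)² = (1/25 + 1851/229)² = (46504/5725)² = 2162622016/32775625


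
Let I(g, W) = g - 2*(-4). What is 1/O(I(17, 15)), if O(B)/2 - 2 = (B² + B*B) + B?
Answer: 1/2554 ≈ 0.00039154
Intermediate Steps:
I(g, W) = 8 + g (I(g, W) = g + 8 = 8 + g)
O(B) = 4 + 2*B + 4*B² (O(B) = 4 + 2*((B² + B*B) + B) = 4 + 2*((B² + B²) + B) = 4 + 2*(2*B² + B) = 4 + 2*(B + 2*B²) = 4 + (2*B + 4*B²) = 4 + 2*B + 4*B²)
1/O(I(17, 15)) = 1/(4 + 2*(8 + 17) + 4*(8 + 17)²) = 1/(4 + 2*25 + 4*25²) = 1/(4 + 50 + 4*625) = 1/(4 + 50 + 2500) = 1/2554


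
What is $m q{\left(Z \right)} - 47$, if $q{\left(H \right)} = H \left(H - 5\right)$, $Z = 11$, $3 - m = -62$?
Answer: $4243$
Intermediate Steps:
$m = 65$ ($m = 3 - -62 = 3 + 62 = 65$)
$q{\left(H \right)} = H \left(-5 + H\right)$
$m q{\left(Z \right)} - 47 = 65 \cdot 11 \left(-5 + 11\right) - 47 = 65 \cdot 11 \cdot 6 - 47 = 65 \cdot 66 - 47 = 4290 - 47 = 4243$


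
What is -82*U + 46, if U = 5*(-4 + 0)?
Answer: 1686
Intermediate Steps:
U = -20 (U = 5*(-4) = -20)
-82*U + 46 = -82*(-20) + 46 = 1640 + 46 = 1686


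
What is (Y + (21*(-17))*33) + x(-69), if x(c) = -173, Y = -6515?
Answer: -18469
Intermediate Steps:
(Y + (21*(-17))*33) + x(-69) = (-6515 + (21*(-17))*33) - 173 = (-6515 - 357*33) - 173 = (-6515 - 11781) - 173 = -18296 - 173 = -18469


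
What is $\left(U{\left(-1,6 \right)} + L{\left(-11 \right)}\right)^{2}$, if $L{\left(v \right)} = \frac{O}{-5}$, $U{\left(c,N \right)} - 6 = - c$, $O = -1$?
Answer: $\frac{1296}{25} \approx 51.84$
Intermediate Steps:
$U{\left(c,N \right)} = 6 - c$
$L{\left(v \right)} = \frac{1}{5}$ ($L{\left(v \right)} = - \frac{1}{-5} = \left(-1\right) \left(- \frac{1}{5}\right) = \frac{1}{5}$)
$\left(U{\left(-1,6 \right)} + L{\left(-11 \right)}\right)^{2} = \left(\left(6 - -1\right) + \frac{1}{5}\right)^{2} = \left(\left(6 + 1\right) + \frac{1}{5}\right)^{2} = \left(7 + \frac{1}{5}\right)^{2} = \left(\frac{36}{5}\right)^{2} = \frac{1296}{25}$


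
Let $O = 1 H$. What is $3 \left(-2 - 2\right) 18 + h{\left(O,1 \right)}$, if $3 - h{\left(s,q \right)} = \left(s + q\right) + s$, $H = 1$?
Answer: $-216$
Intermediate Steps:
$O = 1$ ($O = 1 \cdot 1 = 1$)
$h{\left(s,q \right)} = 3 - q - 2 s$ ($h{\left(s,q \right)} = 3 - \left(\left(s + q\right) + s\right) = 3 - \left(\left(q + s\right) + s\right) = 3 - \left(q + 2 s\right) = 3 - q - 2 s$)
$3 \left(-2 - 2\right) 18 + h{\left(O,1 \right)} = 3 \left(-2 - 2\right) 18 - 0 = 3 \left(-4\right) 18 - 0 = \left(-12\right) 18 + 0 = -216 + 0 = -216$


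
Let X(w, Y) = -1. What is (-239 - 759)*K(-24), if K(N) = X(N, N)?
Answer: 998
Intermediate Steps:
K(N) = -1
(-239 - 759)*K(-24) = (-239 - 759)*(-1) = -998*(-1) = 998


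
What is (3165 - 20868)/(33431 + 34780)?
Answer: -1967/7579 ≈ -0.25953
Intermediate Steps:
(3165 - 20868)/(33431 + 34780) = -17703/68211 = -17703*1/68211 = -1967/7579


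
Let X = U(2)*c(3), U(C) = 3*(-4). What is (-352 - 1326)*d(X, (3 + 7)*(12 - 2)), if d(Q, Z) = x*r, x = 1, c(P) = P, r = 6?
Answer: -10068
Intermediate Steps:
U(C) = -12
X = -36 (X = -12*3 = -36)
d(Q, Z) = 6 (d(Q, Z) = 1*6 = 6)
(-352 - 1326)*d(X, (3 + 7)*(12 - 2)) = (-352 - 1326)*6 = -1678*6 = -10068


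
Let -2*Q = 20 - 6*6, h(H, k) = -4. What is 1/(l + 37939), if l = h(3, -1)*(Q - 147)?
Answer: 1/38495 ≈ 2.5977e-5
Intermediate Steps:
Q = 8 (Q = -(20 - 6*6)/2 = -(20 - 36)/2 = -1/2*(-16) = 8)
l = 556 (l = -4*(8 - 147) = -4*(-139) = 556)
1/(l + 37939) = 1/(556 + 37939) = 1/38495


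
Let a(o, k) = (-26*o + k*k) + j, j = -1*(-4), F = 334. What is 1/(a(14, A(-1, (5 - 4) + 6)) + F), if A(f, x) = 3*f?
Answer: -1/17 ≈ -0.058824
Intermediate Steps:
j = 4
a(o, k) = 4 + k² - 26*o (a(o, k) = (-26*o + k*k) + 4 = (-26*o + k²) + 4 = (k² - 26*o) + 4 = 4 + k² - 26*o)
1/(a(14, A(-1, (5 - 4) + 6)) + F) = 1/((4 + (3*(-1))² - 26*14) + 334) = 1/((4 + (-3)² - 364) + 334) = 1/((4 + 9 - 364) + 334) = 1/(-351 + 334) = 1/(-17) = -1/17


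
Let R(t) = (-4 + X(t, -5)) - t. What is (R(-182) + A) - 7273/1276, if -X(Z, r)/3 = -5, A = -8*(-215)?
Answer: 2433715/1276 ≈ 1907.3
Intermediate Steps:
A = 1720
X(Z, r) = 15 (X(Z, r) = -3*(-5) = 15)
R(t) = 11 - t (R(t) = (-4 + 15) - t = 11 - t)
(R(-182) + A) - 7273/1276 = ((11 - 1*(-182)) + 1720) - 7273/1276 = ((11 + 182) + 1720) - 7273*1/1276 = (193 + 1720) - 7273/1276 = 1913 - 7273/1276 = 2433715/1276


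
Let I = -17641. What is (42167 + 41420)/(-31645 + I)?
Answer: -83587/49286 ≈ -1.6960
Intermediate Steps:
(42167 + 41420)/(-31645 + I) = (42167 + 41420)/(-31645 - 17641) = 83587/(-49286) = 83587*(-1/49286) = -83587/49286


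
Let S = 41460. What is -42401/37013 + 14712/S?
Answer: -101117517/127879915 ≈ -0.79072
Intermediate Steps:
-42401/37013 + 14712/S = -42401/37013 + 14712/41460 = -42401*1/37013 + 14712*(1/41460) = -42401/37013 + 1226/3455 = -101117517/127879915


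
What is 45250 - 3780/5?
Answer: 44494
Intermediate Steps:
45250 - 3780/5 = 45250 - 315*12/5 = 45250 - 756 = 44494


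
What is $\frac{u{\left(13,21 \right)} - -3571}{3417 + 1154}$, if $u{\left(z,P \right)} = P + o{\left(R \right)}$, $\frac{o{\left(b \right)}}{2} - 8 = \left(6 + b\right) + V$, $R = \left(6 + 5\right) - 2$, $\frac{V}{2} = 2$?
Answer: $\frac{3646}{4571} \approx 0.79764$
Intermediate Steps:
$V = 4$ ($V = 2 \cdot 2 = 4$)
$R = 9$ ($R = 11 - 2 = 9$)
$o{\left(b \right)} = 36 + 2 b$ ($o{\left(b \right)} = 16 + 2 \left(\left(6 + b\right) + 4\right) = 16 + 2 \left(10 + b\right) = 16 + \left(20 + 2 b\right) = 36 + 2 b$)
$u{\left(z,P \right)} = 54 + P$ ($u{\left(z,P \right)} = P + \left(36 + 2 \cdot 9\right) = P + \left(36 + 18\right) = P + 54 = 54 + P$)
$\frac{u{\left(13,21 \right)} - -3571}{3417 + 1154} = \frac{\left(54 + 21\right) - -3571}{3417 + 1154} = \frac{75 + 3571}{4571} = 3646 \cdot \frac{1}{4571} = \frac{3646}{4571}$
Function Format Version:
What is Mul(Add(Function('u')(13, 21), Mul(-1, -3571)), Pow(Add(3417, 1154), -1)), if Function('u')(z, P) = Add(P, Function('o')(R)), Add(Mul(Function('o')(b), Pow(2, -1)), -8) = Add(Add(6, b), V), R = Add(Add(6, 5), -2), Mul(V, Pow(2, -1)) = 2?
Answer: Rational(3646, 4571) ≈ 0.79764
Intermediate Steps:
V = 4 (V = Mul(2, 2) = 4)
R = 9 (R = Add(11, -2) = 9)
Function('o')(b) = Add(36, Mul(2, b)) (Function('o')(b) = Add(16, Mul(2, Add(Add(6, b), 4))) = Add(16, Mul(2, Add(10, b))) = Add(16, Add(20, Mul(2, b))) = Add(36, Mul(2, b)))
Function('u')(z, P) = Add(54, P) (Function('u')(z, P) = Add(P, Add(36, Mul(2, 9))) = Add(P, Add(36, 18)) = Add(P, 54) = Add(54, P))
Mul(Add(Function('u')(13, 21), Mul(-1, -3571)), Pow(Add(3417, 1154), -1)) = Mul(Add(Add(54, 21), Mul(-1, -3571)), Pow(Add(3417, 1154), -1)) = Mul(Add(75, 3571), Pow(4571, -1)) = Mul(3646, Rational(1, 4571)) = Rational(3646, 4571)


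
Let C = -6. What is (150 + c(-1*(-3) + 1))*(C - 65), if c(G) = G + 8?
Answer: -11502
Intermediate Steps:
c(G) = 8 + G
(150 + c(-1*(-3) + 1))*(C - 65) = (150 + (8 + (-1*(-3) + 1)))*(-6 - 65) = (150 + (8 + (3 + 1)))*(-71) = (150 + (8 + 4))*(-71) = (150 + 12)*(-71) = 162*(-71) = -11502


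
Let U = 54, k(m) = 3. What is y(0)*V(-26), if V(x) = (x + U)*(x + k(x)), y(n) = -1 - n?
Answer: 644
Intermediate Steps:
V(x) = (3 + x)*(54 + x) (V(x) = (x + 54)*(x + 3) = (54 + x)*(3 + x) = (3 + x)*(54 + x))
y(0)*V(-26) = (-1 - 1*0)*(162 + (-26)**2 + 57*(-26)) = (-1 + 0)*(162 + 676 - 1482) = -1*(-644) = 644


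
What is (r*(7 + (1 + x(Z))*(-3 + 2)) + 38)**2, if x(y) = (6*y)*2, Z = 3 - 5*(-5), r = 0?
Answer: 1444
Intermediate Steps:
Z = 28 (Z = 3 + 25 = 28)
x(y) = 12*y
(r*(7 + (1 + x(Z))*(-3 + 2)) + 38)**2 = (0*(7 + (1 + 12*28)*(-3 + 2)) + 38)**2 = (0*(7 + (1 + 336)*(-1)) + 38)**2 = (0*(7 + 337*(-1)) + 38)**2 = (0*(7 - 337) + 38)**2 = (0*(-330) + 38)**2 = (0 + 38)**2 = 38**2 = 1444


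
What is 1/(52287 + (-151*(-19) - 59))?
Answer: 1/55097 ≈ 1.8150e-5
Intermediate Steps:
1/(52287 + (-151*(-19) - 59)) = 1/(52287 + (2869 - 59)) = 1/(52287 + 2810) = 1/55097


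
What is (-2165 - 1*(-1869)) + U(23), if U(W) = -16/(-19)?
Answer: -5608/19 ≈ -295.16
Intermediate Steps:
U(W) = 16/19 (U(W) = -16*(-1/19) = 16/19)
(-2165 - 1*(-1869)) + U(23) = (-2165 - 1*(-1869)) + 16/19 = (-2165 + 1869) + 16/19 = -296 + 16/19 = -5608/19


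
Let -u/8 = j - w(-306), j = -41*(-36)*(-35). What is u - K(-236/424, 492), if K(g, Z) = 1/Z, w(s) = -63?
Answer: 203085791/492 ≈ 4.1278e+5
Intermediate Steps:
j = -51660 (j = 1476*(-35) = -51660)
u = 412776 (u = -8*(-51660 - 1*(-63)) = -8*(-51660 + 63) = -8*(-51597) = 412776)
u - K(-236/424, 492) = 412776 - 1/492 = 203085791/492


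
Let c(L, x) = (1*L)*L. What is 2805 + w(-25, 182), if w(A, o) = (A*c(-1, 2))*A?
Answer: 3430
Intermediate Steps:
c(L, x) = L² (c(L, x) = L*L = L²)
w(A, o) = A² (w(A, o) = (A*(-1)²)*A = (A*1)*A = A*A = A²)
2805 + w(-25, 182) = 2805 + (-25)² = 2805 + 625 = 3430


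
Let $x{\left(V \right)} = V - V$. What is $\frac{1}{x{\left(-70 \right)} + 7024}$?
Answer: $\frac{1}{7024} \approx 0.00014237$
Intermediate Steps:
$x{\left(V \right)} = 0$
$\frac{1}{x{\left(-70 \right)} + 7024} = \frac{1}{0 + 7024} = \frac{1}{7024}$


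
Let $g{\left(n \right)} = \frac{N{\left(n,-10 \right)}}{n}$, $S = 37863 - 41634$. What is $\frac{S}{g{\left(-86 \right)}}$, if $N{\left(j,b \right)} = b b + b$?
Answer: $\frac{18017}{5} \approx 3603.4$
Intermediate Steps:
$N{\left(j,b \right)} = b + b^{2}$ ($N{\left(j,b \right)} = b^{2} + b = b + b^{2}$)
$S = -3771$
$g{\left(n \right)} = \frac{90}{n}$ ($g{\left(n \right)} = \frac{\left(-10\right) \left(1 - 10\right)}{n} = \frac{\left(-10\right) \left(-9\right)}{n} = \frac{90}{n}$)
$\frac{S}{g{\left(-86 \right)}} = - \frac{3771}{90 \frac{1}{-86}} = - \frac{3771}{90 \left(- \frac{1}{86}\right)} = - \frac{3771}{- \frac{45}{43}} = \left(-3771\right) \left(- \frac{43}{45}\right) = \frac{18017}{5}$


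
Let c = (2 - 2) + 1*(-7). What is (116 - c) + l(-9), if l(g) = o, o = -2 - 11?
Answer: 110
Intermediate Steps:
o = -13
l(g) = -13
c = -7 (c = 0 - 7 = -7)
(116 - c) + l(-9) = (116 - 1*(-7)) - 13 = (116 + 7) - 13 = 123 - 13 = 110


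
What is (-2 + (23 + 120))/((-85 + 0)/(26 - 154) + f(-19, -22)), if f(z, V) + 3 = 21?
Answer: 18048/2389 ≈ 7.5546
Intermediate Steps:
f(z, V) = 18 (f(z, V) = -3 + 21 = 18)
(-2 + (23 + 120))/((-85 + 0)/(26 - 154) + f(-19, -22)) = (-2 + (23 + 120))/((-85 + 0)/(26 - 154) + 18) = (-2 + 143)/(-85/(-128) + 18) = 141/(-85*(-1/128) + 18) = 141/(85/128 + 18) = 141/(2389/128) = 141*(128/2389) = 18048/2389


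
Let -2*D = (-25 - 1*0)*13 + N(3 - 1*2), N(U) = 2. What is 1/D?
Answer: 2/323 ≈ 0.0061920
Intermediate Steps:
D = 323/2 (D = -((-25 - 1*0)*13 + 2)/2 = -((-25 + 0)*13 + 2)/2 = -(-25*13 + 2)/2 = -(-325 + 2)/2 = -½*(-323) = 323/2 ≈ 161.50)
1/D = 1/(323/2) = 2/323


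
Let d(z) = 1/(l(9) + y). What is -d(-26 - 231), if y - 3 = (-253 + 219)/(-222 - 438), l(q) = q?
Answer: -330/3977 ≈ -0.082977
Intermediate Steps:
y = 1007/330 (y = 3 + (-253 + 219)/(-222 - 438) = 3 - 34/(-660) = 3 - 34*(-1/660) = 3 + 17/330 = 1007/330 ≈ 3.0515)
d(z) = 330/3977 (d(z) = 1/(9 + 1007/330) = 1/(3977/330) = 330/3977)
-d(-26 - 231) = -1*330/3977 = -330/3977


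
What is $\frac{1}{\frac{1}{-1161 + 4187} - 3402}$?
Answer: $- \frac{3026}{10294451} \approx -0.00029394$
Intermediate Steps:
$\frac{1}{\frac{1}{-1161 + 4187} - 3402} = \frac{1}{\frac{1}{3026} - 3402} = \frac{1}{- \frac{10294451}{3026}} = - \frac{3026}{10294451}$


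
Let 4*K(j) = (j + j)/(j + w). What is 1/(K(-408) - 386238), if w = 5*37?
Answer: -223/86130870 ≈ -2.5891e-6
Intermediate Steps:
w = 185
K(j) = j/(2*(185 + j)) (K(j) = ((j + j)/(j + 185))/4 = ((2*j)/(185 + j))/4 = (2*j/(185 + j))/4 = j/(2*(185 + j)))
1/(K(-408) - 386238) = 1/((½)*(-408)/(185 - 408) - 386238) = 1/((½)*(-408)/(-223) - 386238) = 1/((½)*(-408)*(-1/223) - 386238) = 1/(204/223 - 386238) = 1/(-86130870/223) = -223/86130870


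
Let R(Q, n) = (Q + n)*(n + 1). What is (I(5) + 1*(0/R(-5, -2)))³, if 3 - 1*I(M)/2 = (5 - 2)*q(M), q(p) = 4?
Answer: -5832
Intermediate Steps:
R(Q, n) = (1 + n)*(Q + n) (R(Q, n) = (Q + n)*(1 + n) = (1 + n)*(Q + n))
I(M) = -18 (I(M) = 6 - 2*(5 - 2)*4 = 6 - 6*4 = 6 - 2*12 = 6 - 24 = -18)
(I(5) + 1*(0/R(-5, -2)))³ = (-18 + 1*(0/(-5 - 2 + (-2)² - 5*(-2))))³ = (-18 + 1*(0/(-5 - 2 + 4 + 10)))³ = (-18 + 1*(0/7))³ = (-18 + 1*(0*(⅐)))³ = (-18 + 1*0)³ = (-18 + 0)³ = (-18)³ = -5832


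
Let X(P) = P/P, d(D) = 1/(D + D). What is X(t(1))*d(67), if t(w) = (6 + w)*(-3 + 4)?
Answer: 1/134 ≈ 0.0074627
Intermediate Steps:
t(w) = 6 + w (t(w) = (6 + w)*1 = 6 + w)
d(D) = 1/(2*D)
X(P) = 1
X(t(1))*d(67) = 1*((1/2)/67) = 1*((1/2)*(1/67)) = 1*(1/134) = 1/134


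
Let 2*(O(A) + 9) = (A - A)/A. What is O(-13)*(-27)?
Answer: 243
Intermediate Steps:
O(A) = -9 (O(A) = -9 + ((A - A)/A)/2 = -9 + (0/A)/2 = -9 + (1/2)*0 = -9 + 0 = -9)
O(-13)*(-27) = -9*(-27) = 243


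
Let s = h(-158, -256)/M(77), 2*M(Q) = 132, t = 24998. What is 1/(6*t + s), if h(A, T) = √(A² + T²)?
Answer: 163336932/24498579734191 - 165*√905/24498579734191 ≈ 6.6670e-6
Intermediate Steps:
M(Q) = 66 (M(Q) = (½)*132 = 66)
s = 5*√905/33 (s = √((-158)² + (-256)²)/66 = √(24964 + 65536)*(1/66) = √90500*(1/66) = (10*√905)*(1/66) = 5*√905/33 ≈ 4.5581)
1/(6*t + s) = 1/(6*24998 + 5*√905/33) = 1/(149988 + 5*√905/33)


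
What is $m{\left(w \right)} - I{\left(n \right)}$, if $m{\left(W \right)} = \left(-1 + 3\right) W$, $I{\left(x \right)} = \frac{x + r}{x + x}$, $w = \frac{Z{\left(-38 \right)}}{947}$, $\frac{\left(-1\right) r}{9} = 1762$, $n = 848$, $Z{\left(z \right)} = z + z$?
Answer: $\frac{6978339}{803056} \approx 8.6897$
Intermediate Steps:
$Z{\left(z \right)} = 2 z$
$r = -15858$ ($r = \left(-9\right) 1762 = -15858$)
$w = - \frac{76}{947}$ ($w = \frac{2 \left(-38\right)}{947} = \left(-76\right) \frac{1}{947} = - \frac{76}{947} \approx -0.080253$)
$I{\left(x \right)} = \frac{-15858 + x}{2 x}$ ($I{\left(x \right)} = \frac{x - 15858}{x + x} = \frac{-15858 + x}{2 x}$)
$m{\left(W \right)} = 2 W$
$m{\left(w \right)} - I{\left(n \right)} = 2 \left(- \frac{76}{947}\right) - \frac{-15858 + 848}{2 \cdot 848} = - \frac{152}{947} - \frac{1}{2} \cdot \frac{1}{848} \left(-15010\right) = - \frac{152}{947} - - \frac{7505}{848} = - \frac{152}{947} + \frac{7505}{848} = \frac{6978339}{803056}$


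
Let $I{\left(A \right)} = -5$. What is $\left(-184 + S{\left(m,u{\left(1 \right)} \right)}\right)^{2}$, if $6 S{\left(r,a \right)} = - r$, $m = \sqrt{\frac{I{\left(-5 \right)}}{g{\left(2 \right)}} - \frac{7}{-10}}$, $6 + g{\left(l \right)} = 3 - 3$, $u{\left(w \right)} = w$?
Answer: $\frac{\left(16560 + \sqrt{345}\right)^{2}}{8100} \approx 33932.0$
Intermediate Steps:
$g{\left(l \right)} = -6$ ($g{\left(l \right)} = -6 + \left(3 - 3\right) = -6 + 0 = -6$)
$m = \frac{\sqrt{345}}{15}$ ($m = \sqrt{- \frac{5}{-6} - \frac{7}{-10}} = \sqrt{\left(-5\right) \left(- \frac{1}{6}\right) - - \frac{7}{10}} = \sqrt{\frac{5}{6} + \frac{7}{10}} = \sqrt{\frac{23}{15}} = \frac{\sqrt{345}}{15} \approx 1.2383$)
$S{\left(r,a \right)} = - \frac{r}{6}$ ($S{\left(r,a \right)} = \frac{\left(-1\right) r}{6} = - \frac{r}{6}$)
$\left(-184 + S{\left(m,u{\left(1 \right)} \right)}\right)^{2} = \left(-184 - \frac{\frac{1}{15} \sqrt{345}}{6}\right)^{2} = \left(-184 - \frac{\sqrt{345}}{90}\right)^{2}$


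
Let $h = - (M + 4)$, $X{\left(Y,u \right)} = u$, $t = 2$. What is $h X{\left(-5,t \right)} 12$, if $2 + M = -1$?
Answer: $-24$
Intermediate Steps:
$M = -3$ ($M = -2 - 1 = -3$)
$h = -1$ ($h = - (-3 + 4) = \left(-1\right) 1 = -1$)
$h X{\left(-5,t \right)} 12 = \left(-1\right) 2 \cdot 12 = \left(-2\right) 12 = -24$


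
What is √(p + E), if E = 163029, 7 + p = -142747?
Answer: 5*√811 ≈ 142.39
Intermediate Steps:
p = -142754 (p = -7 - 142747 = -142754)
√(p + E) = √(-142754 + 163029) = √20275 = 5*√811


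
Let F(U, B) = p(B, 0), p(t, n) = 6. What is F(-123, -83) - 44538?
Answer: -44532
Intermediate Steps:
F(U, B) = 6
F(-123, -83) - 44538 = 6 - 44538 = -44532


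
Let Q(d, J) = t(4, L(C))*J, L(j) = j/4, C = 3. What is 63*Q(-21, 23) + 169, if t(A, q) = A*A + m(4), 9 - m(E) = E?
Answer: 30598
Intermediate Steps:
m(E) = 9 - E
L(j) = j/4 (L(j) = j*(¼) = j/4)
t(A, q) = 5 + A² (t(A, q) = A*A + (9 - 1*4) = A² + (9 - 4) = A² + 5 = 5 + A²)
Q(d, J) = 21*J (Q(d, J) = (5 + 4²)*J = (5 + 16)*J = 21*J)
63*Q(-21, 23) + 169 = 63*(21*23) + 169 = 63*483 + 169 = 30429 + 169 = 30598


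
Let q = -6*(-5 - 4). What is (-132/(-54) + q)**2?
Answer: 258064/81 ≈ 3186.0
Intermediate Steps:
q = 54 (q = -6*(-9) = 54)
(-132/(-54) + q)**2 = (-132/(-54) + 54)**2 = (-132*(-1/54) + 54)**2 = (22/9 + 54)**2 = (508/9)**2 = 258064/81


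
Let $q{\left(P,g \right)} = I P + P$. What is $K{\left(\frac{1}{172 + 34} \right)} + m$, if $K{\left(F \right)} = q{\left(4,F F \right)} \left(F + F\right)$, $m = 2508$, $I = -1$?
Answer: $2508$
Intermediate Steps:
$q{\left(P,g \right)} = 0$ ($q{\left(P,g \right)} = - P + P = 0$)
$K{\left(F \right)} = 0$ ($K{\left(F \right)} = 0 \left(F + F\right) = 0 \cdot 2 F = 0$)
$K{\left(\frac{1}{172 + 34} \right)} + m = 0 + 2508 = 2508$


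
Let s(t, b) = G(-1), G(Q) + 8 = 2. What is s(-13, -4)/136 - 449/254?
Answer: -15647/8636 ≈ -1.8118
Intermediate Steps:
G(Q) = -6 (G(Q) = -8 + 2 = -6)
s(t, b) = -6
s(-13, -4)/136 - 449/254 = -6/136 - 449/254 = -6*1/136 - 449*1/254 = -3/68 - 449/254 = -15647/8636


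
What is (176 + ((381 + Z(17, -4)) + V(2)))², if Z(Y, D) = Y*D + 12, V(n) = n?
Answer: 253009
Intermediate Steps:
Z(Y, D) = 12 + D*Y (Z(Y, D) = D*Y + 12 = 12 + D*Y)
(176 + ((381 + Z(17, -4)) + V(2)))² = (176 + ((381 + (12 - 4*17)) + 2))² = (176 + ((381 + (12 - 68)) + 2))² = (176 + ((381 - 56) + 2))² = (176 + (325 + 2))² = (176 + 327)² = 503² = 253009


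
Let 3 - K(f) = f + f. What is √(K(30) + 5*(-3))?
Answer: 6*I*√2 ≈ 8.4853*I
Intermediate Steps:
K(f) = 3 - 2*f (K(f) = 3 - (f + f) = 3 - 2*f)
√(K(30) + 5*(-3)) = √((3 - 2*30) + 5*(-3)) = √((3 - 60) - 15) = √(-57 - 15) = √(-72) = 6*I*√2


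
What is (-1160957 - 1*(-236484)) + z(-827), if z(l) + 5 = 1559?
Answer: -922919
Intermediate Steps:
z(l) = 1554 (z(l) = -5 + 1559 = 1554)
(-1160957 - 1*(-236484)) + z(-827) = (-1160957 - 1*(-236484)) + 1554 = (-1160957 + 236484) + 1554 = -924473 + 1554 = -922919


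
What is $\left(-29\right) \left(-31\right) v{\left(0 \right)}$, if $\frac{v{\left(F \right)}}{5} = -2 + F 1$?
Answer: $-8990$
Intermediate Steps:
$v{\left(F \right)} = -10 + 5 F$ ($v{\left(F \right)} = 5 \left(-2 + F 1\right) = 5 \left(-2 + F\right) = -10 + 5 F$)
$\left(-29\right) \left(-31\right) v{\left(0 \right)} = \left(-29\right) \left(-31\right) \left(-10 + 5 \cdot 0\right) = 899 \left(-10 + 0\right) = 899 \left(-10\right) = -8990$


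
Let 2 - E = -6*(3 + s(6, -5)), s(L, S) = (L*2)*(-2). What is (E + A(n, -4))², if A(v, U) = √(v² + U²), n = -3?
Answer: 14161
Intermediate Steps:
A(v, U) = √(U² + v²)
s(L, S) = -4*L (s(L, S) = (2*L)*(-2) = -4*L)
E = -124 (E = 2 - (-6)*(3 - 4*6) = 2 - (-6)*(3 - 24) = 2 - (-6)*(-21) = 2 - 1*126 = 2 - 126 = -124)
(E + A(n, -4))² = (-124 + √((-4)² + (-3)²))² = (-124 + √(16 + 9))² = (-124 + √25)² = (-124 + 5)² = (-119)² = 14161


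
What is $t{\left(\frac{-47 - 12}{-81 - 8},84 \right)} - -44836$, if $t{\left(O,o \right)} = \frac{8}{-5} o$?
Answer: $\frac{223508}{5} \approx 44702.0$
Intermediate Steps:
$t{\left(O,o \right)} = - \frac{8 o}{5}$ ($t{\left(O,o \right)} = 8 \left(- \frac{1}{5}\right) o = - \frac{8 o}{5}$)
$t{\left(\frac{-47 - 12}{-81 - 8},84 \right)} - -44836 = \left(- \frac{8}{5}\right) 84 - -44836 = - \frac{672}{5} + 44836 = \frac{223508}{5}$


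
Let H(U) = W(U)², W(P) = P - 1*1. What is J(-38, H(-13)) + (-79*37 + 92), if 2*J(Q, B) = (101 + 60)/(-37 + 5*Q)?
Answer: -1285435/454 ≈ -2831.4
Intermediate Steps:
W(P) = -1 + P (W(P) = P - 1 = -1 + P)
H(U) = (-1 + U)²
J(Q, B) = 161/(2*(-37 + 5*Q)) (J(Q, B) = ((101 + 60)/(-37 + 5*Q))/2 = (161/(-37 + 5*Q))/2 = 161/(2*(-37 + 5*Q)))
J(-38, H(-13)) + (-79*37 + 92) = 161/(2*(-37 + 5*(-38))) + (-79*37 + 92) = 161/(2*(-37 - 190)) + (-2923 + 92) = (161/2)/(-227) - 2831 = (161/2)*(-1/227) - 2831 = -161/454 - 2831 = -1285435/454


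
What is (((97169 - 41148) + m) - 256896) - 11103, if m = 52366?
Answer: -159612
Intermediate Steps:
(((97169 - 41148) + m) - 256896) - 11103 = (((97169 - 41148) + 52366) - 256896) - 11103 = ((56021 + 52366) - 256896) - 11103 = (108387 - 256896) - 11103 = -148509 - 11103 = -159612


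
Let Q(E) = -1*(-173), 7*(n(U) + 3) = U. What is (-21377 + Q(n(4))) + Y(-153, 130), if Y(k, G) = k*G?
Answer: -41094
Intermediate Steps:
n(U) = -3 + U/7
Y(k, G) = G*k
Q(E) = 173
(-21377 + Q(n(4))) + Y(-153, 130) = (-21377 + 173) + 130*(-153) = -21204 - 19890 = -41094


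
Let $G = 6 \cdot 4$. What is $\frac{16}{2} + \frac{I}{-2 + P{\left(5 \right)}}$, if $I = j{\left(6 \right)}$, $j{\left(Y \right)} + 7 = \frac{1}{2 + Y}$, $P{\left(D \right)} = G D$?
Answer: $\frac{7497}{944} \approx 7.9417$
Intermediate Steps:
$G = 24$
$P{\left(D \right)} = 24 D$
$j{\left(Y \right)} = -7 + \frac{1}{2 + Y}$
$I = - \frac{55}{8}$ ($I = \frac{-13 - 42}{2 + 6} = \frac{-13 - 42}{8} = \frac{1}{8} \left(-55\right) = - \frac{55}{8} \approx -6.875$)
$\frac{16}{2} + \frac{I}{-2 + P{\left(5 \right)}} = \frac{16}{2} + \frac{1}{-2 + 24 \cdot 5} \left(- \frac{55}{8}\right) = 16 \cdot \frac{1}{2} + \frac{1}{-2 + 120} \left(- \frac{55}{8}\right) = 8 + \frac{1}{118} \left(- \frac{55}{8}\right) = 8 - \frac{55}{944} = \frac{7497}{944}$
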